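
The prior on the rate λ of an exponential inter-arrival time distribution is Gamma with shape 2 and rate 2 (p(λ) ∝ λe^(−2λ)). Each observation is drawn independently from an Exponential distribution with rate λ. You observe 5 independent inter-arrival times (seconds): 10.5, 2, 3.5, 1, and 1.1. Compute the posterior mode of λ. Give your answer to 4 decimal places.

The Exponential(rate=λ) likelihood is ∝ λ^n e^(−λΣtᵢ). Here n = 5 and Σtᵢ = 10.5 + 2 + 3.5 + 1 + 1.1 = 18.1.
Posterior ∝ λe^(−2λ) · λ^5e^(−18.1λ) = λ^6e^(−20.1λ), i.e. Gamma(7, 20.1).
Mode = (a−1)/b = 6/20.1 ≈ 0.2985.

λ̂_MAP = 0.2985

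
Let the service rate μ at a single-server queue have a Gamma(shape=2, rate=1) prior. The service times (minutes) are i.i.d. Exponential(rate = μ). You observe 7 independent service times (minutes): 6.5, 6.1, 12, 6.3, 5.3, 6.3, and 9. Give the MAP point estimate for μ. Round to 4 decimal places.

μ̂_MAP = 0.1524

The Exponential(rate=μ) likelihood is ∝ μ^n e^(−μΣtᵢ). Here n = 7 and Σtᵢ = 6.5 + 6.1 + 12 + 6.3 + 5.3 + 6.3 + 9 = 51.5.
Posterior ∝ μe^(−1μ) · μ^7e^(−51.5μ) = μ^8e^(−52.5μ), i.e. Gamma(9, 52.5).
Mode = (a−1)/b = 8/52.5 ≈ 0.1524.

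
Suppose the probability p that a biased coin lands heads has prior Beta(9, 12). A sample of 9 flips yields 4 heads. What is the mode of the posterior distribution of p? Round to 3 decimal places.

p̂_MAP = 0.429

Prior: Beta(9, 12).
Data: 4 successes in 9 trials. The binomial likelihood contributes p^4(1−p)^5, so the posterior is Beta(9+4, 12+5) = Beta(13, 17).
For Beta(a, b) with a, b > 1 the mode is (a−1)/(a+b−2) = 12/28 ≈ 0.429.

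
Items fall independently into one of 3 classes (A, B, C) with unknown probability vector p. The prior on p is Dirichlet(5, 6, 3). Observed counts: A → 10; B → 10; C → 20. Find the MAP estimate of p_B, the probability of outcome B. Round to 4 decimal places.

MAP estimate of p_B = 0.2941

The posterior is Dirichlet(αᵢ + nᵢ) = Dirichlet(15, 16, 23).
For a Dirichlet(a₁,…,a_K) with all aᵢ > 1, the mode has j-th component (aⱼ − 1)/(Σaᵢ − K).
Here Σaᵢ = 54 and K = 3, so p_B = (16 − 1)/(54 − 3) = 15/51 ≈ 0.2941.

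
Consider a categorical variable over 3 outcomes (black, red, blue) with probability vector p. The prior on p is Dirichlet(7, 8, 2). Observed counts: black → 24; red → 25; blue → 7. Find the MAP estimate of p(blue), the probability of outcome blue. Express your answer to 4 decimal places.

The posterior is Dirichlet(αᵢ + nᵢ) = Dirichlet(31, 33, 9).
For a Dirichlet(a₁,…,a_K) with all aᵢ > 1, the mode has j-th component (aⱼ − 1)/(Σaᵢ − K).
Here Σaᵢ = 73 and K = 3, so p(blue) = (9 − 1)/(73 − 3) = 8/70 ≈ 0.1143.

MAP estimate of p(blue) = 0.1143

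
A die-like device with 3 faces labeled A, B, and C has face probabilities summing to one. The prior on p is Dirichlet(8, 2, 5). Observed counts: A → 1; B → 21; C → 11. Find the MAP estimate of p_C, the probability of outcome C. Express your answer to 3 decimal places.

The posterior is Dirichlet(αᵢ + nᵢ) = Dirichlet(9, 23, 16).
For a Dirichlet(a₁,…,a_K) with all aᵢ > 1, the mode has j-th component (aⱼ − 1)/(Σaᵢ − K).
Here Σaᵢ = 48 and K = 3, so p_C = (16 − 1)/(48 − 3) = 15/45 ≈ 0.333.

MAP estimate of p_C = 0.333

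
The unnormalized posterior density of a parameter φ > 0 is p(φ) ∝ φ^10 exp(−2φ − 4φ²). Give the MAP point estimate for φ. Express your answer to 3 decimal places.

φ̂_MAP = 1.000

ℓ'(φ) = 10/φ − 2 − 8φ. Setting this to zero and multiplying by φ: 8φ² + 2φ − 10 = 0.
φ = (−2 + √(2² + 4·8·10)) / (2·8) = (−2 + √324) / 16 = (−2 + 18)/16 = 1.
ℓ''(φ) = −10/φ² − 8 < 0, confirming a maximum.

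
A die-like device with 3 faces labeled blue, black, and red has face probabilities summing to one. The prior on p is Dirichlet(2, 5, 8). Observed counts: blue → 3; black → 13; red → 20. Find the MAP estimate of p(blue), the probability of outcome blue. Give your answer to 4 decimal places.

MAP estimate of p(blue) = 0.0833

The posterior is Dirichlet(αᵢ + nᵢ) = Dirichlet(5, 18, 28).
For a Dirichlet(a₁,…,a_K) with all aᵢ > 1, the mode has j-th component (aⱼ − 1)/(Σaᵢ − K).
Here Σaᵢ = 51 and K = 3, so p(blue) = (5 − 1)/(51 − 3) = 4/48 ≈ 0.0833.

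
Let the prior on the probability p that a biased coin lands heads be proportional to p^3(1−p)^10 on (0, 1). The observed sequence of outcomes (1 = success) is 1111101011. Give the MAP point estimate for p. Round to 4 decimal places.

The prior density ∝ p^3(1−p)^10 is the kernel of Beta(4, 11).
Data: 8 successes in 10 trials (from the sequence). The binomial likelihood contributes p^8(1−p)^2, so the posterior is Beta(4+8, 11+2) = Beta(12, 13).
For Beta(a, b) with a, b > 1 the mode is (a−1)/(a+b−2) = 11/23 ≈ 0.4783.

p̂_MAP = 0.4783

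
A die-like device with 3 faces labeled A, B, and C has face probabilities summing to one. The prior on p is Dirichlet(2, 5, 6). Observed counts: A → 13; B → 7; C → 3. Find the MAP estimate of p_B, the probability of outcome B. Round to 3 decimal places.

MAP estimate of p_B = 0.333

The posterior is Dirichlet(αᵢ + nᵢ) = Dirichlet(15, 12, 9).
For a Dirichlet(a₁,…,a_K) with all aᵢ > 1, the mode has j-th component (aⱼ − 1)/(Σaᵢ − K).
Here Σaᵢ = 36 and K = 3, so p_B = (12 − 1)/(36 − 3) = 11/33 ≈ 0.333.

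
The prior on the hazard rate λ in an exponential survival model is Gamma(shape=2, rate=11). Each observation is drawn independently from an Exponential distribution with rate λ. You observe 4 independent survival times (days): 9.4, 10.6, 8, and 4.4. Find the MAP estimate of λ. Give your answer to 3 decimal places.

The Exponential(rate=λ) likelihood is ∝ λ^n e^(−λΣtᵢ). Here n = 4 and Σtᵢ = 9.4 + 10.6 + 8 + 4.4 = 32.4.
Posterior ∝ λe^(−11λ) · λ^4e^(−32.4λ) = λ^5e^(−43.4λ), i.e. Gamma(6, 43.4).
Mode = (a−1)/b = 5/43.4 ≈ 0.115.

λ̂_MAP = 0.115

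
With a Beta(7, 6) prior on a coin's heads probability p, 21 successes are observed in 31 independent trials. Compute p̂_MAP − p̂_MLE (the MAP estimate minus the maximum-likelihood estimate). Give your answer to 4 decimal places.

Posterior is Beta(28, 16); MAP = (28−1)/(44−2) = 27/42 ≈ 0.64286.
MLE ignores the prior: p̂_MLE = k/n = 21/31 ≈ 0.67742.
Difference = 27/42 − 21/31 = -15/434 ≈ -0.0346.

MAP − MLE = -0.0346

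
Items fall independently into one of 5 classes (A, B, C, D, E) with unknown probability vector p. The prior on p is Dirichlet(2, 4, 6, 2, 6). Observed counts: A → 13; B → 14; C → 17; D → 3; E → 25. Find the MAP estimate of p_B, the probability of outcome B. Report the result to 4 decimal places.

The posterior is Dirichlet(αᵢ + nᵢ) = Dirichlet(15, 18, 23, 5, 31).
For a Dirichlet(a₁,…,a_K) with all aᵢ > 1, the mode has j-th component (aⱼ − 1)/(Σaᵢ − K).
Here Σaᵢ = 92 and K = 5, so p_B = (18 − 1)/(92 − 5) = 17/87 ≈ 0.1954.

MAP estimate of p_B = 0.1954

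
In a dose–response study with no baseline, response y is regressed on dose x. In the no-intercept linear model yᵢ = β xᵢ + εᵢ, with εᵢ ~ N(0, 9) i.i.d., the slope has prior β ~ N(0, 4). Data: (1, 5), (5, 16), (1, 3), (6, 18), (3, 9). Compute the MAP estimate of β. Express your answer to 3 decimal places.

log p(β | y) = −Σ(yᵢ − βxᵢ)²/(2·9) − β²/(2·4) + const.
Setting the derivative to zero: Σxᵢ(yᵢ − βxᵢ)/9 − β/4 = 0, so β = Σxᵢyᵢ / (Σxᵢ² + σ²/τ²).
Σxᵢyᵢ = 1·5 + 5·16 + 1·3 + 6·18 + 3·9 = 223; Σxᵢ² = 72; σ²/τ² = 2.25.
β̂_MAP = 223 / (72 + 2.25) = 223/74.25 ≈ 3.003.

β̂_MAP = 3.003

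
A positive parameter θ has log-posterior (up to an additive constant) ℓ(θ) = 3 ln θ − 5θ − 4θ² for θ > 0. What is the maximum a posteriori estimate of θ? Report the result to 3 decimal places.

θ̂_MAP = 0.375

ℓ'(θ) = 3/θ − 5 − 8θ. Setting this to zero and multiplying by θ: 8θ² + 5θ − 3 = 0.
θ = (−5 + √(5² + 4·8·3)) / (2·8) = (−5 + √121) / 16 = (−5 + 11)/16 = 3/8.
ℓ''(θ) = −3/θ² − 8 < 0, confirming a maximum.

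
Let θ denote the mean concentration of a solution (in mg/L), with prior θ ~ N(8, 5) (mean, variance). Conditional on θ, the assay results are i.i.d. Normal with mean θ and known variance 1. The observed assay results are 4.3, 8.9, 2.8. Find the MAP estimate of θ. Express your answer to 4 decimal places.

n = 3; x̄ = (4.3 + 8.9 + 2.8)/3 = 16/3 = 16/3 ≈ 5.3333.
For a Normal prior and Normal likelihood with known variance, the posterior is Normal; its mode equals its mean, the precision-weighted average.
Prior precision 1/σ₀² = 1/5 = 0.2; data precision n/σ² = 3/1 = 3.
θ̂ = (0.2·8 + 3·(16/3)) / (0.2 + 3) = 17.6/3.2 = 5.5000.

θ̂_MAP = 5.5000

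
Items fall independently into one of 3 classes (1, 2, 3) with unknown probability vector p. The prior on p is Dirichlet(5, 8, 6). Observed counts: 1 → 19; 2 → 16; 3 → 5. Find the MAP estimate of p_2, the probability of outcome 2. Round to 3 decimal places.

The posterior is Dirichlet(αᵢ + nᵢ) = Dirichlet(24, 24, 11).
For a Dirichlet(a₁,…,a_K) with all aᵢ > 1, the mode has j-th component (aⱼ − 1)/(Σaᵢ − K).
Here Σaᵢ = 59 and K = 3, so p_2 = (24 − 1)/(59 − 3) = 23/56 ≈ 0.411.

MAP estimate: 0.411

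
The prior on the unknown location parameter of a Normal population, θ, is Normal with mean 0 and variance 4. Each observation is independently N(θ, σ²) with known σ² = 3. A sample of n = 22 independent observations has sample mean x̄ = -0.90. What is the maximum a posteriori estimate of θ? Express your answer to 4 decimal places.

n = 22, x̄ = -0.90.
For a Normal prior and Normal likelihood with known variance, the posterior is Normal; its mode equals its mean, the precision-weighted average.
Prior precision 1/σ₀² = 1/4 = 0.25; data precision n/σ² = 22/3.
θ̂ = (0.25·0 + (22/3)·(-0.9)) / (0.25 + 22/3) = (-6.6)/(91/12) = -396/455 ≈ -0.8703.

θ̂_MAP = -0.8703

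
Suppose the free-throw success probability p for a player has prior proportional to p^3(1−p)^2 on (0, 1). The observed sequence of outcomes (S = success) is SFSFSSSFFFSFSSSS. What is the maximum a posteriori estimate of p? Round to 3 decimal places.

The prior density ∝ p^3(1−p)^2 is the kernel of Beta(4, 3).
Data: 10 successes in 16 trials (from the sequence). The binomial likelihood contributes p^10(1−p)^6, so the posterior is Beta(4+10, 3+6) = Beta(14, 9).
For Beta(a, b) with a, b > 1 the mode is (a−1)/(a+b−2) = 13/21 ≈ 0.619.

p̂_MAP = 0.619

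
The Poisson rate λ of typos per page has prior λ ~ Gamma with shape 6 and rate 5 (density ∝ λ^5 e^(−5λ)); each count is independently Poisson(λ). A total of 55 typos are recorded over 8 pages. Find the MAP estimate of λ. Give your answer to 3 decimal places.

λ̂_MAP = 4.615

Σxᵢ = 55, n = 8.
Posterior ∝ λ^5e^(−5λ) · λ^55e^(−8λ) = λ^60e^(−13λ), i.e. Gamma(shape=61, rate=13).
The mode of a Gamma(a, b) with a ≥ 1 (shape–rate) is (a−1)/b = 60/13 ≈ 4.615.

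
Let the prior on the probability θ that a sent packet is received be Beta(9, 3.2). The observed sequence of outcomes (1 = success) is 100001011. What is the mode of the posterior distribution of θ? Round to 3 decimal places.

Prior: Beta(9, 3.2).
Data: 4 successes in 9 trials (from the sequence). The binomial likelihood contributes θ^4(1−θ)^5, so the posterior is Beta(9+4, 3.2+5) = Beta(13, 8.2).
For Beta(a, b) with a, b > 1 the mode is (a−1)/(a+b−2) = 12/19.2 ≈ 0.625.

θ̂_MAP = 0.625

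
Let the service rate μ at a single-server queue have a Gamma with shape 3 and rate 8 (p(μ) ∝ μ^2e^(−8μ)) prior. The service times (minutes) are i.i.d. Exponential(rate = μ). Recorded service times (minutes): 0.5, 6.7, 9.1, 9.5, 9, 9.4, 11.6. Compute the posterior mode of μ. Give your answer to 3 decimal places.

μ̂_MAP = 0.141

The Exponential(rate=μ) likelihood is ∝ μ^n e^(−μΣtᵢ). Here n = 7 and Σtᵢ = 0.5 + 6.7 + 9.1 + 9.5 + 9 + 9.4 + 11.6 = 55.8.
Posterior ∝ μ^2e^(−8μ) · μ^7e^(−55.8μ) = μ^9e^(−63.8μ), i.e. Gamma(10, 63.8).
Mode = (a−1)/b = 9/63.8 ≈ 0.141.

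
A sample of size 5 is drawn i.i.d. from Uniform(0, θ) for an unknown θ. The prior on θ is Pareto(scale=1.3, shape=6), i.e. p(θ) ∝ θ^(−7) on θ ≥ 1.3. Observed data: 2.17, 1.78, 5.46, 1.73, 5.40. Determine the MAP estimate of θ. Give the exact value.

θ̂_MAP = 5.46

The Uniform(0, θ) likelihood is θ^(−n) for θ ≥ max(xᵢ), zero otherwise. Here max(xᵢ) = 5.46.
Posterior ∝ θ^(−7) · θ^(−5) = θ^(−12) on θ ≥ max(1.3, 5.46) = 5.46.
This density is strictly decreasing in θ, so the posterior mode lies at the lower boundary of the support.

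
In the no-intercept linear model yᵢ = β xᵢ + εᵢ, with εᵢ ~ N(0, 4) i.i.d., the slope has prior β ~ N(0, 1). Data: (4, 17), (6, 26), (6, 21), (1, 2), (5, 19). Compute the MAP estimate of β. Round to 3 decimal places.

β̂_MAP = 3.788

log p(β | y) = −Σ(yᵢ − βxᵢ)²/(2·4) − β²/(2·1) + const.
Setting the derivative to zero: Σxᵢ(yᵢ − βxᵢ)/4 − β/1 = 0, so β = Σxᵢyᵢ / (Σxᵢ² + σ²/τ²).
Σxᵢyᵢ = 4·17 + 6·26 + 6·21 + 1·2 + 5·19 = 447; Σxᵢ² = 114; σ²/τ² = 4.
β̂_MAP = 447 / (114 + 4) = 447/118 ≈ 3.788.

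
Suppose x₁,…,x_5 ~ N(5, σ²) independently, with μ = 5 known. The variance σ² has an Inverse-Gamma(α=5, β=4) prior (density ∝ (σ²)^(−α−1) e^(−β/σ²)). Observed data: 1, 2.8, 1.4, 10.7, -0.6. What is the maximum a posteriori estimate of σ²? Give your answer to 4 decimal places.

σ̂²_MAP = 6.2147

Sum of squared deviations about the known mean: SS = (1−5)² + (2.8−5)² + (1.4−5)² + (10.7−5)² + (-0.6−5)² = 97.65.
The Normal likelihood contributes (σ²)^(−n/2) exp(−SS/(2σ²)), so the posterior is Inverse-Gamma(α + n/2, β + SS/2) = Inverse-Gamma(7.5, 52.825).
The mode of Inverse-Gamma(a, b) is b/(a+1) = 52.825/8.5 ≈ 6.2147.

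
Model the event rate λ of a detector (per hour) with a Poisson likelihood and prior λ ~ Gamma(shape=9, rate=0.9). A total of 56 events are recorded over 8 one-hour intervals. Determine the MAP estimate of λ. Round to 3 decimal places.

Σxᵢ = 56, n = 8.
Posterior ∝ λ^8e^(−0.9λ) · λ^56e^(−8λ) = λ^64e^(−8.9λ), i.e. Gamma(shape=65, rate=8.9).
The mode of a Gamma(a, b) with a ≥ 1 (shape–rate) is (a−1)/b = 64/8.9 ≈ 7.191.

λ̂_MAP = 7.191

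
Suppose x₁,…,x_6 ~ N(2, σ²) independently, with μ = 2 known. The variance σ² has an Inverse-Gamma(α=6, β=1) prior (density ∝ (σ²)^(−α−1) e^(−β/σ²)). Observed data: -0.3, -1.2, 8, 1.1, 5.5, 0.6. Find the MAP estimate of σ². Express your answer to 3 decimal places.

σ̂²_MAP = 3.428

Sum of squared deviations about the known mean: SS = (-0.3−2)² + (-1.2−2)² + (8−2)² + (1.1−2)² + (5.5−2)² + (0.6−2)² = 66.55.
The Normal likelihood contributes (σ²)^(−n/2) exp(−SS/(2σ²)), so the posterior is Inverse-Gamma(α + n/2, β + SS/2) = Inverse-Gamma(9, 34.275).
The mode of Inverse-Gamma(a, b) is b/(a+1) = 34.275/10 ≈ 3.428.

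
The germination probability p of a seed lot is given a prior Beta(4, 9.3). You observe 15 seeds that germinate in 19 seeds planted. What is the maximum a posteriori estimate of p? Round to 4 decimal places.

p̂_MAP = 0.5941

Prior: Beta(4, 9.3).
Data: 15 successes in 19 trials. The binomial likelihood contributes p^15(1−p)^4, so the posterior is Beta(4+15, 9.3+4) = Beta(19, 13.3).
For Beta(a, b) with a, b > 1 the mode is (a−1)/(a+b−2) = 18/30.3 ≈ 0.5941.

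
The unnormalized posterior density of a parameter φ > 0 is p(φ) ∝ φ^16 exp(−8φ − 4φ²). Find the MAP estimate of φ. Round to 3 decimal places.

φ̂_MAP = 1.000

ℓ'(φ) = 16/φ − 8 − 8φ. Setting this to zero and multiplying by φ: 8φ² + 8φ − 16 = 0.
φ = (−8 + √(8² + 4·8·16)) / (2·8) = (−8 + √576) / 16 = (−8 + 24)/16 = 1.
ℓ''(φ) = −16/φ² − 8 < 0, confirming a maximum.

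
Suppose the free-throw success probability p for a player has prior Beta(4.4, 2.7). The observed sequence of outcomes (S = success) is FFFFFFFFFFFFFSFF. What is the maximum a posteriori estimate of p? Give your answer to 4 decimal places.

p̂_MAP = 0.2085

Prior: Beta(4.4, 2.7).
Data: 1 success in 16 trials (from the sequence). The binomial likelihood contributes p(1−p)^15, so the posterior is Beta(4.4+1, 2.7+15) = Beta(5.4, 17.7).
For Beta(a, b) with a, b > 1 the mode is (a−1)/(a+b−2) = 4.4/21.1 ≈ 0.2085.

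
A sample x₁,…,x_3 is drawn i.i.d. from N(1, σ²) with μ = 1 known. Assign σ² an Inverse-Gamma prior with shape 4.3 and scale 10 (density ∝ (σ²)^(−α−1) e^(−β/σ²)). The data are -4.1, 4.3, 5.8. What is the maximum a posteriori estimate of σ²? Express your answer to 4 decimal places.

σ̂²_MAP = 5.8779

Sum of squared deviations about the known mean: SS = (-4.1−1)² + (4.3−1)² + (5.8−1)² = 59.94.
The Normal likelihood contributes (σ²)^(−n/2) exp(−SS/(2σ²)), so the posterior is Inverse-Gamma(α + n/2, β + SS/2) = Inverse-Gamma(5.8, 39.97).
The mode of Inverse-Gamma(a, b) is b/(a+1) = 39.97/6.8 ≈ 5.8779.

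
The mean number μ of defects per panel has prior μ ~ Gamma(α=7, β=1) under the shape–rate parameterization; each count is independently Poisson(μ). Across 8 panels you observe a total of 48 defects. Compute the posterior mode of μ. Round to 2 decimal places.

Σxᵢ = 48, n = 8.
Posterior ∝ μ^6e^(−1μ) · μ^48e^(−8μ) = μ^54e^(−9μ), i.e. Gamma(shape=55, rate=9).
The mode of a Gamma(a, b) with a ≥ 1 (shape–rate) is (a−1)/b = 54/9 ≈ 6.00.

μ̂_MAP = 6.00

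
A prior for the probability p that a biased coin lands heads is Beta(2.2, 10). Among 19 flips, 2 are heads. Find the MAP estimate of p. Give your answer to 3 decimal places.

p̂_MAP = 0.110

Prior: Beta(2.2, 10).
Data: 2 successes in 19 trials. The binomial likelihood contributes p^2(1−p)^17, so the posterior is Beta(2.2+2, 10+17) = Beta(4.2, 27).
For Beta(a, b) with a, b > 1 the mode is (a−1)/(a+b−2) = 3.2/29.2 ≈ 0.110.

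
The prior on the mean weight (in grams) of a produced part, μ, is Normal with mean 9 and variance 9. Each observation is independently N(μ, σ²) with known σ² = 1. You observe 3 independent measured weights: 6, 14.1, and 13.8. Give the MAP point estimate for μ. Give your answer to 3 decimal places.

n = 3; x̄ = (6 + 14.1 + 13.8)/3 = 33.9/3 = 11.3.
For a Normal prior and Normal likelihood with known variance, the posterior is Normal; its mode equals its mean, the precision-weighted average.
Prior precision 1/σ₀² = 1/9; data precision n/σ² = 3/1 = 3.
μ̂ = ((1/9)·9 + 3·11.3) / (1/9 + 3) = 34.9/(28/9) = 3141/280 ≈ 11.218.

μ̂_MAP = 11.218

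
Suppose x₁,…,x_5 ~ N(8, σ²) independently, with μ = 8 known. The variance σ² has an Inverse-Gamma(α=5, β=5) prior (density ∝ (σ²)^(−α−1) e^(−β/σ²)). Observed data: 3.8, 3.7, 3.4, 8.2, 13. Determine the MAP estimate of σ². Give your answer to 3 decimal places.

Sum of squared deviations about the known mean: SS = (3.8−8)² + (3.7−8)² + (3.4−8)² + (8.2−8)² + (13−8)² = 82.33.
The Normal likelihood contributes (σ²)^(−n/2) exp(−SS/(2σ²)), so the posterior is Inverse-Gamma(α + n/2, β + SS/2) = Inverse-Gamma(7.5, 46.165).
The mode of Inverse-Gamma(a, b) is b/(a+1) = 46.165/8.5 ≈ 5.431.

σ̂²_MAP = 5.431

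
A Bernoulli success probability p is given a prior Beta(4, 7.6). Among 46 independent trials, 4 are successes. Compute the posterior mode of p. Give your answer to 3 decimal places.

Prior: Beta(4, 7.6).
Data: 4 successes in 46 trials. The binomial likelihood contributes p^4(1−p)^42, so the posterior is Beta(4+4, 7.6+42) = Beta(8, 49.6).
For Beta(a, b) with a, b > 1 the mode is (a−1)/(a+b−2) = 7/55.6 ≈ 0.126.

p̂_MAP = 0.126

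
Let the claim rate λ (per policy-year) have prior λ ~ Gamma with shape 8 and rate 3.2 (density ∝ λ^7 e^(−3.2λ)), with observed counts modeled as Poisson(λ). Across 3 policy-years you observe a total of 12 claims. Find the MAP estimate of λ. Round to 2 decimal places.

Σxᵢ = 12, n = 3.
Posterior ∝ λ^7e^(−3.2λ) · λ^12e^(−3λ) = λ^19e^(−6.2λ), i.e. Gamma(shape=20, rate=6.2).
The mode of a Gamma(a, b) with a ≥ 1 (shape–rate) is (a−1)/b = 19/6.2 ≈ 3.06.

λ̂_MAP = 3.06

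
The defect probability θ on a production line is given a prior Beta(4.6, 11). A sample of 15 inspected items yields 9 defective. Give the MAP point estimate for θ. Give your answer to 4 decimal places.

Prior: Beta(4.6, 11).
Data: 9 successes in 15 trials. The binomial likelihood contributes θ^9(1−θ)^6, so the posterior is Beta(4.6+9, 11+6) = Beta(13.6, 17).
For Beta(a, b) with a, b > 1 the mode is (a−1)/(a+b−2) = 12.6/28.6 ≈ 0.4406.

θ̂_MAP = 0.4406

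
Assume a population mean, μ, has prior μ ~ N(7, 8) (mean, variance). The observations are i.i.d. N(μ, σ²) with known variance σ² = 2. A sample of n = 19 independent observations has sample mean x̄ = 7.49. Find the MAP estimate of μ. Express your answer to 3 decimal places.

μ̂_MAP = 7.484

n = 19, x̄ = 7.49.
For a Normal prior and Normal likelihood with known variance, the posterior is Normal; its mode equals its mean, the precision-weighted average.
Prior precision 1/σ₀² = 1/8 = 0.125; data precision n/σ² = 19/2 = 9.5.
μ̂ = (0.125·7 + 9.5·7.49) / (0.125 + 9.5) = 72.03/9.625 = 2058/275 ≈ 7.484.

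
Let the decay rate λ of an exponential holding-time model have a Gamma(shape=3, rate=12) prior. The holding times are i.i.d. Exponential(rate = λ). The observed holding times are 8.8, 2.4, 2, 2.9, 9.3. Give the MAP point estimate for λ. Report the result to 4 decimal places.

The Exponential(rate=λ) likelihood is ∝ λ^n e^(−λΣtᵢ). Here n = 5 and Σtᵢ = 8.8 + 2.4 + 2 + 2.9 + 9.3 = 25.4.
Posterior ∝ λ^2e^(−12λ) · λ^5e^(−25.4λ) = λ^7e^(−37.4λ), i.e. Gamma(8, 37.4).
Mode = (a−1)/b = 7/37.4 ≈ 0.1872.

λ̂_MAP = 0.1872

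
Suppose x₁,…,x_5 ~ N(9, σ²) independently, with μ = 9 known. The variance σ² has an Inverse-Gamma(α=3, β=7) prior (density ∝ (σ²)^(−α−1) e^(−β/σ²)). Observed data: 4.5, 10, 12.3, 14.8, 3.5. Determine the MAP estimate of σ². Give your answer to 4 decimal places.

σ̂²_MAP = 8.4638

Sum of squared deviations about the known mean: SS = (4.5−9)² + (10−9)² + (12.3−9)² + (14.8−9)² + (3.5−9)² = 96.03.
The Normal likelihood contributes (σ²)^(−n/2) exp(−SS/(2σ²)), so the posterior is Inverse-Gamma(α + n/2, β + SS/2) = Inverse-Gamma(5.5, 55.015).
The mode of Inverse-Gamma(a, b) is b/(a+1) = 55.015/6.5 ≈ 8.4638.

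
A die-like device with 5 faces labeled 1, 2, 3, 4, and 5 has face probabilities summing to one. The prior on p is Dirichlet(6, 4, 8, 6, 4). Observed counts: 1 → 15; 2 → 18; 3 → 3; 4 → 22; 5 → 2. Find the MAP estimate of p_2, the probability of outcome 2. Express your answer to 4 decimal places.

MAP estimate: 0.2530

The posterior is Dirichlet(αᵢ + nᵢ) = Dirichlet(21, 22, 11, 28, 6).
For a Dirichlet(a₁,…,a_K) with all aᵢ > 1, the mode has j-th component (aⱼ − 1)/(Σaᵢ − K).
Here Σaᵢ = 88 and K = 5, so p_2 = (22 − 1)/(88 − 5) = 21/83 ≈ 0.2530.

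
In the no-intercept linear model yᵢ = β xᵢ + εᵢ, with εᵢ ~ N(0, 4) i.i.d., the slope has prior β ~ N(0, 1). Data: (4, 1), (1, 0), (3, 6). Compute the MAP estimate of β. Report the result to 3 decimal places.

log p(β | y) = −Σ(yᵢ − βxᵢ)²/(2·4) − β²/(2·1) + const.
Setting the derivative to zero: Σxᵢ(yᵢ − βxᵢ)/4 − β/1 = 0, so β = Σxᵢyᵢ / (Σxᵢ² + σ²/τ²).
Σxᵢyᵢ = 4·1 + 1·0 + 3·6 = 22; Σxᵢ² = 26; σ²/τ² = 4.
β̂_MAP = 22 / (26 + 4) = 22/30 ≈ 0.733.

β̂_MAP = 0.733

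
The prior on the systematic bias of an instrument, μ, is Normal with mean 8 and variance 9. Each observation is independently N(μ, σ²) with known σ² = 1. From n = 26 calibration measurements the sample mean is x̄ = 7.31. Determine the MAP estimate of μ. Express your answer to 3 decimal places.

μ̂_MAP = 7.313

n = 26, x̄ = 7.31.
For a Normal prior and Normal likelihood with known variance, the posterior is Normal; its mode equals its mean, the precision-weighted average.
Prior precision 1/σ₀² = 1/9; data precision n/σ² = 26/1 = 26.
μ̂ = ((1/9)·8 + 26·7.31) / (1/9 + 26) = (85927/450)/(235/9) = 85927/11750 ≈ 7.313.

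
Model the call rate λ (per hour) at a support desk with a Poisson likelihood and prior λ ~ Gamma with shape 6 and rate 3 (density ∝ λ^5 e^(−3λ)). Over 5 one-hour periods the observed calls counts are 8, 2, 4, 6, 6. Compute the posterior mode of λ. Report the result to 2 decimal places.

λ̂_MAP = 3.88

Σxᵢ = 8+2+4+6+6 = 26, with n = 5.
Posterior ∝ λ^5e^(−3λ) · λ^26e^(−5λ) = λ^31e^(−8λ), i.e. Gamma(shape=32, rate=8).
The mode of a Gamma(a, b) with a ≥ 1 (shape–rate) is (a−1)/b = 31/8 ≈ 3.88.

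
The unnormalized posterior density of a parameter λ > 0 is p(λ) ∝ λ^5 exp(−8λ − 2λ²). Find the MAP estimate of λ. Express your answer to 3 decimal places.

ℓ'(λ) = 5/λ − 8 − 4λ. Setting this to zero and multiplying by λ: 4λ² + 8λ − 5 = 0.
λ = (−8 + √(8² + 4·4·5)) / (2·4) = (−8 + √144) / 8 = (−8 + 12)/8 = 1/2.
ℓ''(λ) = −5/λ² − 4 < 0, confirming a maximum.

λ̂_MAP = 0.500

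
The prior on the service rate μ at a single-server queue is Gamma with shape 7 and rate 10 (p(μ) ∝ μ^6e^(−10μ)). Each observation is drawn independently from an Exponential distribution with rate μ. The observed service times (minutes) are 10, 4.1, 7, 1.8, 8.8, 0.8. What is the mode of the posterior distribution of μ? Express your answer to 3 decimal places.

μ̂_MAP = 0.282

The Exponential(rate=μ) likelihood is ∝ μ^n e^(−μΣtᵢ). Here n = 6 and Σtᵢ = 10 + 4.1 + 7 + 1.8 + 8.8 + 0.8 = 32.5.
Posterior ∝ μ^6e^(−10μ) · μ^6e^(−32.5μ) = μ^12e^(−42.5μ), i.e. Gamma(13, 42.5).
Mode = (a−1)/b = 12/42.5 ≈ 0.282.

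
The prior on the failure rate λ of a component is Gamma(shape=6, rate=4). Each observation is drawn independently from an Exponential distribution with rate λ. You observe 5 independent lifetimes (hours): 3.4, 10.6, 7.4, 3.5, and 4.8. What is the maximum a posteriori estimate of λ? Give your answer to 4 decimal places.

λ̂_MAP = 0.2967

The Exponential(rate=λ) likelihood is ∝ λ^n e^(−λΣtᵢ). Here n = 5 and Σtᵢ = 3.4 + 10.6 + 7.4 + 3.5 + 4.8 = 29.7.
Posterior ∝ λ^5e^(−4λ) · λ^5e^(−29.7λ) = λ^10e^(−33.7λ), i.e. Gamma(11, 33.7).
Mode = (a−1)/b = 10/33.7 ≈ 0.2967.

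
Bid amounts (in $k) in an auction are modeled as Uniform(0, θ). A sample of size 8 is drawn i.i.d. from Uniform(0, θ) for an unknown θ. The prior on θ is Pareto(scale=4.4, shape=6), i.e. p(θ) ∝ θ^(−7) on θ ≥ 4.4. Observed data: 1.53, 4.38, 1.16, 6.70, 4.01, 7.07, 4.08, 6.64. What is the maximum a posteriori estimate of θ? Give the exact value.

θ̂_MAP = 7.07

The Uniform(0, θ) likelihood is θ^(−n) for θ ≥ max(xᵢ), zero otherwise. Here max(xᵢ) = 7.07.
Posterior ∝ θ^(−7) · θ^(−8) = θ^(−15) on θ ≥ max(4.4, 7.07) = 7.07.
This density is strictly decreasing in θ, so the posterior mode lies at the lower boundary of the support.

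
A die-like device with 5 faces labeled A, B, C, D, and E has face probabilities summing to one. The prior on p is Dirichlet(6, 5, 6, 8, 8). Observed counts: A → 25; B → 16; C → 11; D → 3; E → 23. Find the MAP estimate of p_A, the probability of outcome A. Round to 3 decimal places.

The posterior is Dirichlet(αᵢ + nᵢ) = Dirichlet(31, 21, 17, 11, 31).
For a Dirichlet(a₁,…,a_K) with all aᵢ > 1, the mode has j-th component (aⱼ − 1)/(Σaᵢ − K).
Here Σaᵢ = 111 and K = 5, so p_A = (31 − 1)/(111 − 5) = 30/106 ≈ 0.283.

MAP estimate of p_A = 0.283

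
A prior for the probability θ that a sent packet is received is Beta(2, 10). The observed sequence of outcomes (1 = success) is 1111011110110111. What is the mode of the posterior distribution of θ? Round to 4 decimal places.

Prior: Beta(2, 10).
Data: 13 successes in 16 trials (from the sequence). The binomial likelihood contributes θ^13(1−θ)^3, so the posterior is Beta(2+13, 10+3) = Beta(15, 13).
For Beta(a, b) with a, b > 1 the mode is (a−1)/(a+b−2) = 14/26 ≈ 0.5385.

θ̂_MAP = 0.5385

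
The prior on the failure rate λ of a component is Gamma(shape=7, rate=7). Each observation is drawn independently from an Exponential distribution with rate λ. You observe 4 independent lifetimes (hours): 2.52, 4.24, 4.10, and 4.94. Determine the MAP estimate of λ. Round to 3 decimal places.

λ̂_MAP = 0.439

The Exponential(rate=λ) likelihood is ∝ λ^n e^(−λΣtᵢ). Here n = 4 and Σtᵢ = 2.52 + 4.24 + 4.10 + 4.94 = 15.80.
Posterior ∝ λ^6e^(−7λ) · λ^4e^(−15.80λ) = λ^10e^(−22.80λ), i.e. Gamma(11, 22.80).
Mode = (a−1)/b = 10/22.80 ≈ 0.439.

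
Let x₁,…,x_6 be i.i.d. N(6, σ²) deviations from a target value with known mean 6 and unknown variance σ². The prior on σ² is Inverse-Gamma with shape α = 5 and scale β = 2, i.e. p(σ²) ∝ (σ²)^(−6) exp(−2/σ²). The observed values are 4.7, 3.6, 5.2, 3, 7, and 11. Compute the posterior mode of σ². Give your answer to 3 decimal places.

σ̂²_MAP = 2.616

Sum of squared deviations about the known mean: SS = (4.7−6)² + (3.6−6)² + (5.2−6)² + (3−6)² + (7−6)² + (11−6)² = 43.09.
The Normal likelihood contributes (σ²)^(−n/2) exp(−SS/(2σ²)), so the posterior is Inverse-Gamma(α + n/2, β + SS/2) = Inverse-Gamma(8, 23.545).
The mode of Inverse-Gamma(a, b) is b/(a+1) = 23.545/9 ≈ 2.616.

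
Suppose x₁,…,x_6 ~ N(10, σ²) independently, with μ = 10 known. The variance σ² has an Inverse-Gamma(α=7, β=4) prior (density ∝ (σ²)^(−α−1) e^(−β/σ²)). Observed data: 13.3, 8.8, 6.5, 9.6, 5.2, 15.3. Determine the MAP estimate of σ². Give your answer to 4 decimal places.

σ̂²_MAP = 3.8123

Sum of squared deviations about the known mean: SS = (13.3−10)² + (8.8−10)² + (6.5−10)² + (9.6−10)² + (5.2−10)² + (15.3−10)² = 75.87.
The Normal likelihood contributes (σ²)^(−n/2) exp(−SS/(2σ²)), so the posterior is Inverse-Gamma(α + n/2, β + SS/2) = Inverse-Gamma(10, 41.935).
The mode of Inverse-Gamma(a, b) is b/(a+1) = 41.935/11 ≈ 3.8123.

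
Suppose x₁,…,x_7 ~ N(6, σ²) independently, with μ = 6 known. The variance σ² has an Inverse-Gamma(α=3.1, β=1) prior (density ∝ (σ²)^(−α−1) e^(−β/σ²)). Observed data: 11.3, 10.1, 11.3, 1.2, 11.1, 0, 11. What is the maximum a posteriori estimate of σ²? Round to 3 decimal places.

Sum of squared deviations about the known mean: SS = (11.3−6)² + (10.1−6)² + (11.3−6)² + (1.2−6)² + (11.1−6)² + (0−6)² + (11−6)² = 183.04.
The Normal likelihood contributes (σ²)^(−n/2) exp(−SS/(2σ²)), so the posterior is Inverse-Gamma(α + n/2, β + SS/2) = Inverse-Gamma(6.6, 92.52).
The mode of Inverse-Gamma(a, b) is b/(a+1) = 92.52/7.6 ≈ 12.174.

σ̂²_MAP = 12.174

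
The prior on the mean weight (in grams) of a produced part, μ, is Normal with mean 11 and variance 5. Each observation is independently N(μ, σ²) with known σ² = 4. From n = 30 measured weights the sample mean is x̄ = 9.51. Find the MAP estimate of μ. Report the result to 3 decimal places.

μ̂_MAP = 9.549

n = 30, x̄ = 9.51.
For a Normal prior and Normal likelihood with known variance, the posterior is Normal; its mode equals its mean, the precision-weighted average.
Prior precision 1/σ₀² = 1/5 = 0.2; data precision n/σ² = 30/4 = 7.5.
μ̂ = (0.2·11 + 7.5·9.51) / (0.2 + 7.5) = 73.525/7.7 = 2941/308 ≈ 9.549.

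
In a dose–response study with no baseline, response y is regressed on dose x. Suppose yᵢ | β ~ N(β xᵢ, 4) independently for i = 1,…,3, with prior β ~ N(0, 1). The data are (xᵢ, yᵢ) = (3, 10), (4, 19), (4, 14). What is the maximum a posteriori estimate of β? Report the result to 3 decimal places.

β̂_MAP = 3.600

log p(β | y) = −Σ(yᵢ − βxᵢ)²/(2·4) − β²/(2·1) + const.
Setting the derivative to zero: Σxᵢ(yᵢ − βxᵢ)/4 − β/1 = 0, so β = Σxᵢyᵢ / (Σxᵢ² + σ²/τ²).
Σxᵢyᵢ = 3·10 + 4·19 + 4·14 = 162; Σxᵢ² = 41; σ²/τ² = 4.
β̂_MAP = 162 / (41 + 4) = 162/45 ≈ 3.600.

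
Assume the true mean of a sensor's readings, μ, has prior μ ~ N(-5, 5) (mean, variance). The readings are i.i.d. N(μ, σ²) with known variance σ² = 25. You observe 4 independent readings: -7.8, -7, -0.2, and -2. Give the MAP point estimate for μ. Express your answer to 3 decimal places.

μ̂_MAP = -4.667

n = 4; x̄ = ((-7.8) + (-7) + (-0.2) + (-2))/4 = -17/4 = -4.25.
For a Normal prior and Normal likelihood with known variance, the posterior is Normal; its mode equals its mean, the precision-weighted average.
Prior precision 1/σ₀² = 1/5 = 0.2; data precision n/σ² = 4/25 = 0.16.
μ̂ = (0.2·(-5) + 0.16·(-4.25)) / (0.2 + 0.16) = (-1.68)/0.36 = -14/3 ≈ -4.667.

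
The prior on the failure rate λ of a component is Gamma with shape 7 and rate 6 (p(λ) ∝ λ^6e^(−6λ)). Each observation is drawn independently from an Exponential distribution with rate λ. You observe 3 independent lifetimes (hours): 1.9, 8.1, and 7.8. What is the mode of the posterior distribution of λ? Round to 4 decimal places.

λ̂_MAP = 0.3782

The Exponential(rate=λ) likelihood is ∝ λ^n e^(−λΣtᵢ). Here n = 3 and Σtᵢ = 1.9 + 8.1 + 7.8 = 17.8.
Posterior ∝ λ^6e^(−6λ) · λ^3e^(−17.8λ) = λ^9e^(−23.8λ), i.e. Gamma(10, 23.8).
Mode = (a−1)/b = 9/23.8 ≈ 0.3782.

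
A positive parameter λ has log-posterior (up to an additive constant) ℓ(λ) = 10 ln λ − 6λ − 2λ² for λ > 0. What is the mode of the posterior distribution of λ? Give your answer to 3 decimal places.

λ̂_MAP = 1.000

ℓ'(λ) = 10/λ − 6 − 4λ. Setting this to zero and multiplying by λ: 4λ² + 6λ − 10 = 0.
λ = (−6 + √(6² + 4·4·10)) / (2·4) = (−6 + √196) / 8 = (−6 + 14)/8 = 1.
ℓ''(λ) = −10/λ² − 4 < 0, confirming a maximum.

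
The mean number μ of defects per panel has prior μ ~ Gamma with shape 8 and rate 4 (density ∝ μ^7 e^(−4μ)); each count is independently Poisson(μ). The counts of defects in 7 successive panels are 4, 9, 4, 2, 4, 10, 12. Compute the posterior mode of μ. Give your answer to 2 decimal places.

Σxᵢ = 4+9+4+2+4+10+12 = 45, with n = 7.
Posterior ∝ μ^7e^(−4μ) · μ^45e^(−7μ) = μ^52e^(−11μ), i.e. Gamma(shape=53, rate=11).
The mode of a Gamma(a, b) with a ≥ 1 (shape–rate) is (a−1)/b = 52/11 ≈ 4.73.

μ̂_MAP = 4.73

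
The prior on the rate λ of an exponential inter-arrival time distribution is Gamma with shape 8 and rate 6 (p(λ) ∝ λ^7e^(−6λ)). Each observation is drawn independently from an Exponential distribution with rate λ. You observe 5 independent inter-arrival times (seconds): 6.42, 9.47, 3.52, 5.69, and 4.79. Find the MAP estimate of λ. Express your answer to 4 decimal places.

The Exponential(rate=λ) likelihood is ∝ λ^n e^(−λΣtᵢ). Here n = 5 and Σtᵢ = 6.42 + 9.47 + 3.52 + 5.69 + 4.79 = 29.89.
Posterior ∝ λ^7e^(−6λ) · λ^5e^(−29.89λ) = λ^12e^(−35.89λ), i.e. Gamma(13, 35.89).
Mode = (a−1)/b = 12/35.89 ≈ 0.3344.

λ̂_MAP = 0.3344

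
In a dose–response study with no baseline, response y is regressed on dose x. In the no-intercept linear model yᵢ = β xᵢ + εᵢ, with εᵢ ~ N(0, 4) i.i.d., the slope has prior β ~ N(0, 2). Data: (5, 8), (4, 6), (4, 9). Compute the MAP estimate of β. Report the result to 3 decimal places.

log p(β | y) = −Σ(yᵢ − βxᵢ)²/(2·4) − β²/(2·2) + const.
Setting the derivative to zero: Σxᵢ(yᵢ − βxᵢ)/4 − β/2 = 0, so β = Σxᵢyᵢ / (Σxᵢ² + σ²/τ²).
Σxᵢyᵢ = 5·8 + 4·6 + 4·9 = 100; Σxᵢ² = 57; σ²/τ² = 2.
β̂_MAP = 100 / (57 + 2) = 100/59 ≈ 1.695.

β̂_MAP = 1.695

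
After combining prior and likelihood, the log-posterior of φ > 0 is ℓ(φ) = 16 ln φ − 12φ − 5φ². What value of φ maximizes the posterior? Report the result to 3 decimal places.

ℓ'(φ) = 16/φ − 12 − 10φ. Setting this to zero and multiplying by φ: 10φ² + 12φ − 16 = 0.
φ = (−12 + √(12² + 4·10·16)) / (2·10) = (−12 + √784) / 20 = (−12 + 28)/20 = 4/5.
ℓ''(φ) = −16/φ² − 10 < 0, confirming a maximum.

φ̂_MAP = 0.800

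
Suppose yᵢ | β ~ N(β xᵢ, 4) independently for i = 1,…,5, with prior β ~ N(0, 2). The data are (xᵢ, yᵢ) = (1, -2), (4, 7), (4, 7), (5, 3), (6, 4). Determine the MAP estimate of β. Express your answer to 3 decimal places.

β̂_MAP = 0.969

log p(β | y) = −Σ(yᵢ − βxᵢ)²/(2·4) − β²/(2·2) + const.
Setting the derivative to zero: Σxᵢ(yᵢ − βxᵢ)/4 − β/2 = 0, so β = Σxᵢyᵢ / (Σxᵢ² + σ²/τ²).
Σxᵢyᵢ = 1·(-2) + 4·7 + 4·7 + 5·3 + 6·4 = 93; Σxᵢ² = 94; σ²/τ² = 2.
β̂_MAP = 93 / (94 + 2) = 93/96 ≈ 0.969.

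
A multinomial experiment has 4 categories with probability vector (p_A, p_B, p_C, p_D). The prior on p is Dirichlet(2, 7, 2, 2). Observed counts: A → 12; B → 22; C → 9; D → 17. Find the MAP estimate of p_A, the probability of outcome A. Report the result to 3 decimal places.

MAP estimate of p_A = 0.188

The posterior is Dirichlet(αᵢ + nᵢ) = Dirichlet(14, 29, 11, 19).
For a Dirichlet(a₁,…,a_K) with all aᵢ > 1, the mode has j-th component (aⱼ − 1)/(Σaᵢ − K).
Here Σaᵢ = 73 and K = 4, so p_A = (14 − 1)/(73 − 4) = 13/69 ≈ 0.188.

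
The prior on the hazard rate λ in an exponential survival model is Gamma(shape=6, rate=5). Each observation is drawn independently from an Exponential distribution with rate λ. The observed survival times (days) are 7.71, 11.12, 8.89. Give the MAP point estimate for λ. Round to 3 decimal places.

λ̂_MAP = 0.244

The Exponential(rate=λ) likelihood is ∝ λ^n e^(−λΣtᵢ). Here n = 3 and Σtᵢ = 7.71 + 11.12 + 8.89 = 27.72.
Posterior ∝ λ^5e^(−5λ) · λ^3e^(−27.72λ) = λ^8e^(−32.72λ), i.e. Gamma(9, 32.72).
Mode = (a−1)/b = 8/32.72 ≈ 0.244.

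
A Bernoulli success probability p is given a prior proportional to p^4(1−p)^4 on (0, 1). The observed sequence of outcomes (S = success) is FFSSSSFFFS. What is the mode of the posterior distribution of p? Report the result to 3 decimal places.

The prior density ∝ p^4(1−p)^4 is the kernel of Beta(5, 5).
Data: 5 successes in 10 trials (from the sequence). The binomial likelihood contributes p^5(1−p)^5, so the posterior is Beta(5+5, 5+5) = Beta(10, 10).
For Beta(a, b) with a, b > 1 the mode is (a−1)/(a+b−2) = 9/18 ≈ 0.500.

p̂_MAP = 0.500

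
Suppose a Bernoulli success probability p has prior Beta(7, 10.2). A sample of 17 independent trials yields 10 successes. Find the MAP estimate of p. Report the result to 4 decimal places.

Prior: Beta(7, 10.2).
Data: 10 successes in 17 trials. The binomial likelihood contributes p^10(1−p)^7, so the posterior is Beta(7+10, 10.2+7) = Beta(17, 17.2).
For Beta(a, b) with a, b > 1 the mode is (a−1)/(a+b−2) = 16/32.2 ≈ 0.4969.

p̂_MAP = 0.4969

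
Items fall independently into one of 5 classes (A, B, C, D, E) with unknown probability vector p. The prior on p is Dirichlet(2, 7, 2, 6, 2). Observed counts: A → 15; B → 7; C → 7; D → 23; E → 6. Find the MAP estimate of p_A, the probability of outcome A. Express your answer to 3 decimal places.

MAP estimate of p_A = 0.222

The posterior is Dirichlet(αᵢ + nᵢ) = Dirichlet(17, 14, 9, 29, 8).
For a Dirichlet(a₁,…,a_K) with all aᵢ > 1, the mode has j-th component (aⱼ − 1)/(Σaᵢ − K).
Here Σaᵢ = 77 and K = 5, so p_A = (17 − 1)/(77 − 5) = 16/72 ≈ 0.222.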